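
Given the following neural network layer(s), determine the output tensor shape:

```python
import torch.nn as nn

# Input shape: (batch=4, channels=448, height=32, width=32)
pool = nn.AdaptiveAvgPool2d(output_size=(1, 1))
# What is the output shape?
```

Input: (4, 448, 32, 32) -> Output: (4, 448, 1, 1)

Answer: (4, 448, 1, 1)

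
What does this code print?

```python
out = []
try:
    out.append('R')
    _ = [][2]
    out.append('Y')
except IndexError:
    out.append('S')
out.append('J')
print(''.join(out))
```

Execution trace: 'R' (try body) → 'S' (except IndexError) → 'J' (after the try/except). Output: RSJ

Answer: RSJ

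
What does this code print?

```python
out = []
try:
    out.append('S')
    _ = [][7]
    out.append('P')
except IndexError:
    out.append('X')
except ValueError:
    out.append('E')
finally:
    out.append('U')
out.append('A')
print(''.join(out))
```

Execution trace: 'S' (try body) → 'X' (except IndexError) → 'U' (finally) → 'A' (after the try/except). Output: SXUA

Answer: SXUA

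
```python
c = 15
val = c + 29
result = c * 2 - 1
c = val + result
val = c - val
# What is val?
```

Trace:
`c = 15` → c = 15
`val = c + 29` → val = 44
`result = c * 2 - 1` → result = 29
`c = val + result` → c = 73
`val = c - val` → val = 29
So val = 29

Answer: 29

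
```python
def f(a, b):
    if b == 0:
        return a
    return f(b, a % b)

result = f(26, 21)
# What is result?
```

f(26, 21) -> f(21, 5) -> f(5, 1) -> f(1, 0) -> 1

Answer: 1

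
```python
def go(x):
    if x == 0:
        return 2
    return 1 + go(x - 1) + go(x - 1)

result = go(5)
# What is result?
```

go(x) = 1 + 2·go(x-1), go(0)=2. Closed form: (2+1)·2^5 - 1 = 95.

Answer: 95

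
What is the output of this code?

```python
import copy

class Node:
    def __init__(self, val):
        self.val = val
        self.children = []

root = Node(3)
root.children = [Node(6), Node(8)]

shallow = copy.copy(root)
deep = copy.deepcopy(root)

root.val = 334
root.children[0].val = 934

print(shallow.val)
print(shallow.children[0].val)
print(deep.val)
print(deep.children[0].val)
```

Key concept: deep copy with custom objects.
Step by step:
`root = Node(3)` → root = Node(val=3, children=[])
`root.children = [Node(6), Node(8)]` → root = Node(val=3, children=[Node(val=6, children=[]), Node(val=8, children=[])])
`shallow = copy.copy(root)` → shallow = Node(val=3, children=[Node(val=6, children=[]), Node(val=8, children=[])])
`deep = copy.deepcopy(root)` → deep = Node(val=3, children=[Node(val=6, children=[]), Node(val=8, children=[])])
`root.val = 334` → root = Node(val=334, children=[Node(val=6, children=[]), Node(val=8, children=[])])
`root.children[0].val = 934` → root = Node(val=334, children=[Node(val=934, children=[]), Node(val=8, children=[])]); shallow = Node(val=3, children=[Node(val=934, children=[]), Node(val=8, children=[])])
`print(shallow.val)` → prints 3
`print(shallow.children[0].val)` → prints 934
`print(deep.val)` → prints 3
`print(deep.children[0].val)` → prints 6

Answer:
3
934
3
6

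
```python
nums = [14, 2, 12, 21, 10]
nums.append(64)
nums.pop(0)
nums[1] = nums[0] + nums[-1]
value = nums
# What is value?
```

Trace:
`nums = [14, 2, 12, 21, 10]` → nums = [14, 2, 12, 21, 10]
`nums.append(64)` → nums = [14, 2, 12, 21, 10, 64]
`nums.pop(0)` → nums = [2, 12, 21, 10, 64]
`nums[1] = nums[0] + nums[-1]` → nums = [2, 66, 21, 10, 64]
`value = nums` → value = [2, 66, 21, 10, 64]
So value = [2, 66, 21, 10, 64]

Answer: [2, 66, 21, 10, 64]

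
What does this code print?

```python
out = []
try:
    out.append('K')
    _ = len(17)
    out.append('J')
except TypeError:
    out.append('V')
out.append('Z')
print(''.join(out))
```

Execution trace: 'K' (try body) → 'V' (except TypeError) → 'Z' (after the try/except). Output: KVZ

Answer: KVZ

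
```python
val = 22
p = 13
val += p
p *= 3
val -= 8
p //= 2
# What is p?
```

Trace:
`val = 22` → val = 22
`p = 13` → p = 13
`val += p` → val = 35
`p *= 3` → p = 39
`val -= 8` → val = 27
`p //= 2` → p = 19
So p = 19

Answer: 19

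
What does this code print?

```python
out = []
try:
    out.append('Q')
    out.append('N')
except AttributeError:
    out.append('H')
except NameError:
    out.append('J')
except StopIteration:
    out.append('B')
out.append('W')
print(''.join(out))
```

Execution trace: 'Q' (try body) → 'N' (try body, no exception) → 'W' (after the try/except). Output: QNW

Answer: QNW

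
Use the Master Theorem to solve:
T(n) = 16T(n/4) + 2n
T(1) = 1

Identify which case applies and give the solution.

a=16, b=4, f(n)=2n. log_4(16) = 2. Since c=1 < 2, Case 1 applies: T(n) = Θ(n^log_b(a)) = O(n^2).

Answer: O(n^2) - Case 1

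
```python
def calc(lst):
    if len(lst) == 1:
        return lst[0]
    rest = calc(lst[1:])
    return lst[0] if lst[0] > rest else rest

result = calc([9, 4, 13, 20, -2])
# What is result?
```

Recursive max over [9, 4, 13, 20, -2] = 20

Answer: 20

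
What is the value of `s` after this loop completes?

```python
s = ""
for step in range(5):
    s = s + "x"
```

Repeat 'x' 5 times
`s` takes the values: "" → "x" → "xx" → "xxx" → "xxxx" → "xxxxx"

Answer: "xxxxx"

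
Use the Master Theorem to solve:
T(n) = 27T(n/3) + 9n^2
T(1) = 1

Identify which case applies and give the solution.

a=27, b=3, f(n)=9n^2. log_3(27) = 3. Since c=2 < 3, Case 1 applies: T(n) = Θ(n^log_b(a)) = O(n^3).

Answer: O(n^3) - Case 1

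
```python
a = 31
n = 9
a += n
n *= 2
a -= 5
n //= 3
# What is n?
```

Trace:
`a = 31` → a = 31
`n = 9` → n = 9
`a += n` → a = 40
`n *= 2` → n = 18
`a -= 5` → a = 35
`n //= 3` → n = 6
So n = 6

Answer: 6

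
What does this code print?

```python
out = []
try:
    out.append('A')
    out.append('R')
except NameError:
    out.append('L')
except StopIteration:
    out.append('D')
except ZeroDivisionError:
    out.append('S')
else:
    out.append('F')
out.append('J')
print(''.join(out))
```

Execution trace: 'A' (try body) → 'R' (try body, no exception) → 'F' (else) → 'J' (after the try/except). Output: ARFJ

Answer: ARFJ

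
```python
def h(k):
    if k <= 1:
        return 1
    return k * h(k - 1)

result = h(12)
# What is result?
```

h(12) = 12 * 11 * 10 * 9 * 8 * 7 * 6 * 5 * 4 * 3 * 2 * 1 = 479001600

Answer: 479001600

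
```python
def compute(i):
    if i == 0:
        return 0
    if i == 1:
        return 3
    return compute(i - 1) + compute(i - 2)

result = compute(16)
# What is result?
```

Build up from base cases: compute(0)=0, compute(1)=3, compute(2)=3, compute(3)=6, compute(4)=9, compute(5)=15, compute(6)=24, ..., compute(16)=2961

Answer: 2961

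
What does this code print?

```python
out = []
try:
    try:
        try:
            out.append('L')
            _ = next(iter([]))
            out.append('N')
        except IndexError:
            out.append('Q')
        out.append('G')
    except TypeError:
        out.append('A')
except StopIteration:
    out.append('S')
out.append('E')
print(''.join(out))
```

Execution trace: 'L' (inner try body) → 'S' (outer except StopIteration) → 'E' (after the try/except). Output: LSE

Answer: LSE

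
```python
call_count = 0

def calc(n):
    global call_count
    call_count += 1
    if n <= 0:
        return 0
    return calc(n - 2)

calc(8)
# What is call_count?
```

Linear recursion stepping by 2: 5 calls from n=8 down to ≤0.

Answer: 5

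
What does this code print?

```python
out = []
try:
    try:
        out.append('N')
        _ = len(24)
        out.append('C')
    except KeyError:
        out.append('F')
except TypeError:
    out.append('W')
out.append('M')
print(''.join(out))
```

Execution trace: 'N' (try body) → 'W' (outer except TypeError) → 'M' (after the try/except). Output: NWM

Answer: NWM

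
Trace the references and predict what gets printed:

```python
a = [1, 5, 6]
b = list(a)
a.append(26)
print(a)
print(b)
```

Key concept: list() constructor creates copy.
Step by step:
`a = [1, 5, 6]` → a = [1, 5, 6]
`b = list(a)` → b = [1, 5, 6]
`a.append(26)` → a = [1, 5, 6, 26]
`print(a)` → prints [1, 5, 6, 26]
`print(b)` → prints [1, 5, 6]

Answer:
[1, 5, 6, 26]
[1, 5, 6]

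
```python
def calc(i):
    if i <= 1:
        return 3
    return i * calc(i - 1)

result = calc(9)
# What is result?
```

calc(9) = 9 * 8 * 7 * 6 * 5 * 4 * 3 * 2 * 3 = 1088640

Answer: 1088640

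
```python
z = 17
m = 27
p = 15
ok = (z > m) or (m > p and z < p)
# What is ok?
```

Trace:
`z = 17` → z = 17
`m = 27` → m = 27
`p = 15` → p = 15
`ok = (z > m) or (m > p and z < p)` → ok = False
So ok = False

Answer: False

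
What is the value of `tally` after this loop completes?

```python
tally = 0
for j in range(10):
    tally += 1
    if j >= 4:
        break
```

Loop breaks when j reaches 4, tally is 5
`tally` takes the values: 0 → 1 → 2 → 3 → 4 → 5

Answer: 5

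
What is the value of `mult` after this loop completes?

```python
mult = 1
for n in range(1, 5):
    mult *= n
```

4! = 24
`mult` takes the values: 1 → 2 → 6 → 24

Answer: 24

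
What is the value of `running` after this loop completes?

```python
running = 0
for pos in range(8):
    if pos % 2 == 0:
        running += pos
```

Sum of even numbers 0 to 7
`running` takes the values: 0 → 2 → 6 → 12

Answer: 12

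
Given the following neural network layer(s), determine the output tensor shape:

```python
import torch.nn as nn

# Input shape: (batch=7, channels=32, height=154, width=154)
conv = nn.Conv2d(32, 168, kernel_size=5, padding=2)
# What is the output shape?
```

Input: (7, 32, 154, 154) -> Output: (7, 168, 154, 154)

Answer: (7, 168, 154, 154)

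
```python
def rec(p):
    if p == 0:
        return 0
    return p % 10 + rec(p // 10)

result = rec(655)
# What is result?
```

Sum of digits of 655: 5 + 5 + 6 = 16

Answer: 16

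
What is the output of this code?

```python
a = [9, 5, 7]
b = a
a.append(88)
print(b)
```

Key concept: basic list aliasing.
Step by step:
`a = [9, 5, 7]` → a = [9, 5, 7]
`b = a` → b = [9, 5, 7] (same object as a)
`a.append(88)` → a = [9, 5, 7, 88] (same object as b); b = [9, 5, 7, 88] (same object as a)
`print(b)` → prints [9, 5, 7, 88]

Answer: [9, 5, 7, 88]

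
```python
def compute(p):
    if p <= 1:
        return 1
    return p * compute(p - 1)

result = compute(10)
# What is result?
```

compute(10) = 10 * 9 * 8 * 7 * 6 * 5 * 4 * 3 * 2 * 1 = 3628800

Answer: 3628800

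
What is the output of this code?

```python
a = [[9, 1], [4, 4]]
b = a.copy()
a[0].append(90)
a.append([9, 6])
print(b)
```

Key concept: shallow copy with nested lists.
Step by step:
`a = [[9, 1], [4, 4]]` → a = [[9, 1], [4, 4]]
`b = a.copy()` → b = [[9, 1], [4, 4]]
`a[0].append(90)` → a = [[9, 1, 90], [4, 4]]; b = [[9, 1, 90], [4, 4]]
`a.append([9, 6])` → a = [[9, 1, 90], [4, 4], [9, 6]]
`print(b)` → prints [[9, 1, 90], [4, 4]]

Answer: [[9, 1, 90], [4, 4]]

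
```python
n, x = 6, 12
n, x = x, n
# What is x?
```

Trace:
`n, x = 6, 12` → n = 6; x = 12
`n, x = x, n` → n = 12; x = 6
So x = 6

Answer: 6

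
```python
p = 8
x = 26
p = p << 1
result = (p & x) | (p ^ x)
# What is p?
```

Trace:
`p = 8` → p = 8
`x = 26` → x = 26
`p = p << 1` → p = 16
`result = (p & x) | (p ^ x)` → result = 26
So p = 16

Answer: 16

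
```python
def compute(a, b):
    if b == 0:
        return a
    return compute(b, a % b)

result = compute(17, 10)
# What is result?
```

compute(17, 10) -> compute(10, 7) -> compute(7, 3) -> compute(3, 1) -> compute(1, 0) -> 1

Answer: 1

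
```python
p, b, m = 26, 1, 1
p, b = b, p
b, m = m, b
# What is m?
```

Trace:
`p, b, m = 26, 1, 1` → p = 26; b = 1; m = 1
`p, b = b, p` → p = 1; b = 26
`b, m = m, b` → b = 1; m = 26
So m = 26

Answer: 26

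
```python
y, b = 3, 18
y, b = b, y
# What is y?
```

Trace:
`y, b = 3, 18` → y = 3; b = 18
`y, b = b, y` → y = 18; b = 3
So y = 18

Answer: 18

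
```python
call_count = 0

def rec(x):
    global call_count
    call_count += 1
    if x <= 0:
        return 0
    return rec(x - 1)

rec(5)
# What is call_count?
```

Linear recursion stepping by 1: 6 calls from x=5 down to ≤0.

Answer: 6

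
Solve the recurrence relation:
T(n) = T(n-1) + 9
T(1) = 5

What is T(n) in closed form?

Unrolling: T(n) = T(1) + 9·(n-1) = 5 + 9(n-1) = 9n - 4.

Answer: T(n) = 9n - 4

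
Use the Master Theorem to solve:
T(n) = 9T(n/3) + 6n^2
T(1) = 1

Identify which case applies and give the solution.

a=9, b=3, f(n)=6n^2. log_3(9) = 2. Since c=2 = 2, Case 2 applies: T(n) = Θ(n^log_b(a) · log n) = O(n^2 log n).

Answer: O(n^2 log n) - Case 2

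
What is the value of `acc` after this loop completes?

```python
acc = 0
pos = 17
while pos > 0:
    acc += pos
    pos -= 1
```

Sum 17 down to 1
`acc` takes the values: 0 → 17 → 33 → 48 → 62 → 75 → 87 → 98 → 108 → 117 → 125 → 132 → 138 → 143 → 147 → 150 → 152 → 153

Answer: 153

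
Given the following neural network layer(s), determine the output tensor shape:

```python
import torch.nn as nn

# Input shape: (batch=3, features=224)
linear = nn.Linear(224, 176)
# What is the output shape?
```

Input: (3, 224) -> Output: (3, 176)

Answer: (3, 176)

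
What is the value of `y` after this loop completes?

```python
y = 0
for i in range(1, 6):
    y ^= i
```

XOR of 1 to 5
`y` takes the values: 0 → 1 → 3 → 0 → 4 → 1

Answer: 1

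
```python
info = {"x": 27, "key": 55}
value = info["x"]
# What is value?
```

Trace:
`info = {"x": 27, "key": 55}` → info = {'x': 27, 'key': 55}
`value = info["x"]` → value = 27
So value = 27

Answer: 27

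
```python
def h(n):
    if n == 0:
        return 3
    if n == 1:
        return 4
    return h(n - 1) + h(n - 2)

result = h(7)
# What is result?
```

Build up from base cases: h(0)=3, h(1)=4, h(2)=7, h(3)=11, h(4)=18, h(5)=29, h(6)=47, ..., h(7)=76

Answer: 76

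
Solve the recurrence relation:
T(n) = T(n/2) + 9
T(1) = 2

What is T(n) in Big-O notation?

Each step divides n by 2 and adds 9. After log_2(n) steps we reach T(1)=2. So T(n) = 9·log_2(n) + 2 = O(log n).

Answer: O(log n)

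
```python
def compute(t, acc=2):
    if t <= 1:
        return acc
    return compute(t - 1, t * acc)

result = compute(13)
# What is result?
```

Accumulator trace (n, acc): (13, 2) -> (12, 26) -> (11, 312) -> (10, 3432) -> (9, 34320) -> (8, 308880) -> (7, 2471040) -> (6, 17297280) -> (5, 103783680) -> (4, 518918400) -> (3, 2075673600) -> (2, 6227020800) -> (1, 12454041600) -> return 12454041600

Answer: 12454041600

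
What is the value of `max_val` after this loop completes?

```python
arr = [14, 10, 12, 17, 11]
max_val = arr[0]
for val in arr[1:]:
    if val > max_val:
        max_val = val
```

Maximum of [14, 10, 12, 17, 11]
`max_val` takes the values: 14 → 17

Answer: 17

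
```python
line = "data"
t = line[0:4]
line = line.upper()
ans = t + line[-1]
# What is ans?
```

Trace:
`line = "data"` → line = 'data'
`t = line[0:4]` → t = 'data'
`line = line.upper()` → line = 'DATA'
`ans = t + line[-1]` → ans = 'dataA'
So ans = 'dataA'

Answer: 'dataA'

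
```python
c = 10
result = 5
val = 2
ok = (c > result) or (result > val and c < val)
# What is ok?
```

Trace:
`c = 10` → c = 10
`result = 5` → result = 5
`val = 2` → val = 2
`ok = (c > result) or (result > val and c < val)` → ok = True
So ok = True

Answer: True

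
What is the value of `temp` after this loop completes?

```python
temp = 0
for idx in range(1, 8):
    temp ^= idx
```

XOR of 1 to 7
`temp` takes the values: 0 → 1 → 3 → 0 → 4 → 1 → 7 → 0

Answer: 0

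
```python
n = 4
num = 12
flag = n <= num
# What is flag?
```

Trace:
`n = 4` → n = 4
`num = 12` → num = 12
`flag = n <= num` → flag = True
So flag = True

Answer: True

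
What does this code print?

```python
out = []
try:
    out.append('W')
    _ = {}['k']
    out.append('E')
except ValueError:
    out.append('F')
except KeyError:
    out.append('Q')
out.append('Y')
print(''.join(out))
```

Execution trace: 'W' (try body) → 'Q' (except KeyError) → 'Y' (after the try/except). Output: WQY

Answer: WQY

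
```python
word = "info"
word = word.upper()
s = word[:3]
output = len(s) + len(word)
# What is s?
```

Trace:
`word = "info"` → word = 'info'
`word = word.upper()` → word = 'INFO'
`s = word[:3]` → s = 'INF'
`output = len(s) + len(word)` → output = 7
So s = 'INF'

Answer: 'INF'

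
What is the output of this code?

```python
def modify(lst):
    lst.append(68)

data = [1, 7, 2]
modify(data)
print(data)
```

Key concept: function modifies passed list.
Step by step:
`data = [1, 7, 2]` → data = [1, 7, 2]
`modify(data)` → data = [1, 7, 2, 68]
`print(data)` → prints [1, 7, 2, 68]

Answer: [1, 7, 2, 68]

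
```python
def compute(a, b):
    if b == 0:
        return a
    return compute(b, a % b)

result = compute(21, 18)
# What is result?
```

compute(21, 18) -> compute(18, 3) -> compute(3, 0) -> 3

Answer: 3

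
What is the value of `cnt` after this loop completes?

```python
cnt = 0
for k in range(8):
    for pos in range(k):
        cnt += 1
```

Triangle number: 0+1+2+...+7
`cnt` takes the values: 0 → 1 → 2 → 3 → 4 → 5 → 6 → 7 → 8 → 9 → 10 → 11 → 12 → 13 → 14 → 15 → 16 → 17 → 18 → 19 → 20 → 21 → 22 → 23 → 24 → 25 → 26 → 27 → 28

Answer: 28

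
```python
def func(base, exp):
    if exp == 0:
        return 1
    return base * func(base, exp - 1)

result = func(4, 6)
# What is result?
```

func(4, 6) = 4 * 4 * 4 * 4 * 4 * 4 = 4096

Answer: 4096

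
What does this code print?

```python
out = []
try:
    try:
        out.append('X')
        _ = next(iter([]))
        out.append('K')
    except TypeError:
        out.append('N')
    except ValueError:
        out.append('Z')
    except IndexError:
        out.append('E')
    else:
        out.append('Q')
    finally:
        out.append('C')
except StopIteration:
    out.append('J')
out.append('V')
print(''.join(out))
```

Execution trace: 'X' (inner try body) → 'C' (inner finally) → 'J' (outer except StopIteration) → 'V' (after the try/except). Output: XCJV

Answer: XCJV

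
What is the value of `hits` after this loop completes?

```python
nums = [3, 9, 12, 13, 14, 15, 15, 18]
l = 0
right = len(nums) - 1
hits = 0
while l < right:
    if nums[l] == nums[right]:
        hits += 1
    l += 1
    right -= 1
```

Count matching pairs from ends
`hits` takes the values: 0

Answer: 0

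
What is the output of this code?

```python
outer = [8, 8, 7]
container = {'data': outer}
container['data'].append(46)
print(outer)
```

Key concept: dict holds reference to list.
Step by step:
`outer = [8, 8, 7]` → outer = [8, 8, 7]
`container = {'data': outer}` → container = {'data': [8, 8, 7]}
`container['data'].append(46)` → outer = [8, 8, 7, 46]; container = {'data': [8, 8, 7, 46]}
`print(outer)` → prints [8, 8, 7, 46]

Answer: [8, 8, 7, 46]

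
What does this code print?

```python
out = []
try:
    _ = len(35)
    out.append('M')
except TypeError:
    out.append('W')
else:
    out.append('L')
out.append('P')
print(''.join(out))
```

Execution trace: 'W' (except TypeError) → 'P' (after the try/except). Output: WP

Answer: WP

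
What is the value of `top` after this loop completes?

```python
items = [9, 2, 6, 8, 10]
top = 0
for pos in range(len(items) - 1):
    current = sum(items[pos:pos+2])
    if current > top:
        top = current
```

Max sum of 2-element window in [9, 2, 6, 8, 10]
`top` takes the values: 0 → 11 → 14 → 18

Answer: 18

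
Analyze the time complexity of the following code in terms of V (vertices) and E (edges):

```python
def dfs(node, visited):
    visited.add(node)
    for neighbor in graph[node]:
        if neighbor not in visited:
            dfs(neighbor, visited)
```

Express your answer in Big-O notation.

This is Depth-first search (recursive). Time complexity: O(V + E).

Answer: O(V + E)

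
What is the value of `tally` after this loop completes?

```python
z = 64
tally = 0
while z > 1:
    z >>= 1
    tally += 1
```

Count right shifts until 1
`tally` takes the values: 0 → 1 → 2 → 3 → 4 → 5 → 6

Answer: 6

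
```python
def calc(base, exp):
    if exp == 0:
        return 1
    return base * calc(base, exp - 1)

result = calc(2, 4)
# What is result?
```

calc(2, 4) = 2 * 2 * 2 * 2 = 16

Answer: 16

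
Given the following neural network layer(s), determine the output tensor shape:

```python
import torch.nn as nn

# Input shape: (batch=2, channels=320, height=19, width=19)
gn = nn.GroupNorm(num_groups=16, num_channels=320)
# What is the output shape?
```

Input: (2, 320, 19, 19) -> Output: (2, 320, 19, 19)

Answer: (2, 320, 19, 19)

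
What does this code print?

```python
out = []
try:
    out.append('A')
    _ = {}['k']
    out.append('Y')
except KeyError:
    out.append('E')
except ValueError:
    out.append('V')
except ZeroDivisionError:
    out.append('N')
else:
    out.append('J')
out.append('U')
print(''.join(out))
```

Execution trace: 'A' (try body) → 'E' (except KeyError) → 'U' (after the try/except). Output: AEU

Answer: AEU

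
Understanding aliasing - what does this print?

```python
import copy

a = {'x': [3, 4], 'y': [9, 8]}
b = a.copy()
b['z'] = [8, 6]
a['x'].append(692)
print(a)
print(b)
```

Key concept: shallow copy of dict with mutable values.
Step by step:
`a = {'x': [3, 4], 'y': [9, 8]}` → a = {'x': [3, 4], 'y': [9, 8]}
`b = a.copy()` → b = {'x': [3, 4], 'y': [9, 8]}
`b['z'] = [8, 6]` → b = {'x': [3, 4], 'y': [9, 8], 'z': [8, 6]}
`a['x'].append(692)` → a = {'x': [3, 4, 692], 'y': [9, 8]}; b = {'x': [3, 4, 692], 'y': [9, 8], 'z': [8, 6]}
`print(a)` → prints {'x': [3, 4, 692], 'y': [9, 8]}
`print(b)` → prints {'x': [3, 4, 692], 'y': [9, 8], 'z': [8, 6]}

Answer:
{'x': [3, 4, 692], 'y': [9, 8]}
{'x': [3, 4, 692], 'y': [9, 8], 'z': [8, 6]}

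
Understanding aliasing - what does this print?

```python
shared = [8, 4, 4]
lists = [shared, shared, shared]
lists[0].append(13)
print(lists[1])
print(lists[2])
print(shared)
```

Key concept: list of same reference.
Step by step:
`shared = [8, 4, 4]` → shared = [8, 4, 4]
`lists = [shared, shared, shared]` → lists = [[8, 4, 4], [8, 4, 4], [8, 4, 4]]
`lists[0].append(13)` → shared = [8, 4, 4, 13]; lists = [[8, 4, 4, 13], [8, 4, 4, 13], [8, 4, 4, 13]]
`print(lists[1])` → prints [8, 4, 4, 13]
`print(lists[2])` → prints [8, 4, 4, 13]
`print(shared)` → prints [8, 4, 4, 13]

Answer:
[8, 4, 4, 13]
[8, 4, 4, 13]
[8, 4, 4, 13]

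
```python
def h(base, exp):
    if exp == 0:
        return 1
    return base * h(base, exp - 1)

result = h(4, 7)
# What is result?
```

h(4, 7) = 4 * 4 * 4 * 4 * 4 * 4 * 4 = 16384

Answer: 16384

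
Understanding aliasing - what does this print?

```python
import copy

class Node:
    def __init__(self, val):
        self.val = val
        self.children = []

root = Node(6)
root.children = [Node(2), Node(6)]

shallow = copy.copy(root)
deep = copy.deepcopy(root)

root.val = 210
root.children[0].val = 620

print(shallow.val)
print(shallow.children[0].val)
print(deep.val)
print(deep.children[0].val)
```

Key concept: deep copy with custom objects.
Step by step:
`root = Node(6)` → root = Node(val=6, children=[])
`root.children = [Node(2), Node(6)]` → root = Node(val=6, children=[Node(val=2, children=[]), Node(val=6, children=[])])
`shallow = copy.copy(root)` → shallow = Node(val=6, children=[Node(val=2, children=[]), Node(val=6, children=[])])
`deep = copy.deepcopy(root)` → deep = Node(val=6, children=[Node(val=2, children=[]), Node(val=6, children=[])])
`root.val = 210` → root = Node(val=210, children=[Node(val=2, children=[]), Node(val=6, children=[])])
`root.children[0].val = 620` → root = Node(val=210, children=[Node(val=620, children=[]), Node(val=6, children=[])]); shallow = Node(val=6, children=[Node(val=620, children=[]), Node(val=6, children=[])])
`print(shallow.val)` → prints 6
`print(shallow.children[0].val)` → prints 620
`print(deep.val)` → prints 6
`print(deep.children[0].val)` → prints 2

Answer:
6
620
6
2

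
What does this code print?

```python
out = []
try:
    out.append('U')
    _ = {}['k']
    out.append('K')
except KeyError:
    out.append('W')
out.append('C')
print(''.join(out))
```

Execution trace: 'U' (try body) → 'W' (except KeyError) → 'C' (after the try/except). Output: UWC

Answer: UWC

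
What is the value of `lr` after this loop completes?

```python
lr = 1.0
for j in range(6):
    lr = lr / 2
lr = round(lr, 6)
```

Halving LR 6 times: 1 / 2^6
`lr` takes the values: 1.0 → 0.5 → 0.25 → 0.125 → 0.0625 → 0.03125 → 0.015625

Answer: 0.015625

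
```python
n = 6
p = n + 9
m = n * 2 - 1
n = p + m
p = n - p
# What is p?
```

Trace:
`n = 6` → n = 6
`p = n + 9` → p = 15
`m = n * 2 - 1` → m = 11
`n = p + m` → n = 26
`p = n - p` → p = 11
So p = 11

Answer: 11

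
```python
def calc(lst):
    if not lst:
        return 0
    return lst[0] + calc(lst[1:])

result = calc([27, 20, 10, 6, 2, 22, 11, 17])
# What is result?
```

27 + 20 + 10 + 6 + 2 + 22 + 11 + 17 + 0 = 115

Answer: 115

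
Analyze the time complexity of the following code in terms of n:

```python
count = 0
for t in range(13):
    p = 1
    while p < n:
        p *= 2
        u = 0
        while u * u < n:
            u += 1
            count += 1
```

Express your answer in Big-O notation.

Each loop level contributes: 1 × log n × √n. Multiplying the contributions gives O(√n log n).

Answer: O(√n log n)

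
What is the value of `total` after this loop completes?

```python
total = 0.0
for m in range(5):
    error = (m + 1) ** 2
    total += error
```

Sum of squared losses 1² + 2² + ... + 5²
`total` takes the values: 0.0 → 1.0 → 5.0 → 14.0 → 30.0 → 55.0

Answer: 55.0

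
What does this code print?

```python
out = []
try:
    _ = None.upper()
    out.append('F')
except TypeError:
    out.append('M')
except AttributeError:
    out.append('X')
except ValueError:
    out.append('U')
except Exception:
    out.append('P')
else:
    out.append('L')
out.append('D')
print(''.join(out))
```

Execution trace: 'X' (except AttributeError) → 'D' (after the try/except). Output: XD

Answer: XD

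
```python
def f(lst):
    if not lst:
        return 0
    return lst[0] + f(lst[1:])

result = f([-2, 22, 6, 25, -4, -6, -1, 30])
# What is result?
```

(-2) + 22 + 6 + 25 + (-4) + (-6) + (-1) + 30 + 0 = 70

Answer: 70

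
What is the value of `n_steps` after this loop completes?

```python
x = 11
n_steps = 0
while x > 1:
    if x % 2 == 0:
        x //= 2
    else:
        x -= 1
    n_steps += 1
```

Steps to reduce 11 to 1
`n_steps` takes the values: 0 → 1 → 2 → 3 → 4 → 5

Answer: 5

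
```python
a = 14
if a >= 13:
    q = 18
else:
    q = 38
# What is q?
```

Trace:
`a = 14` → a = 14
`if a >= 13: ...` → a >= 13 is True → q = 18
So q = 18

Answer: 18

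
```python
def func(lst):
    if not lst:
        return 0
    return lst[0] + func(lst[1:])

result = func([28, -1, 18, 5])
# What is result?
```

28 + (-1) + 18 + 5 + 0 = 50

Answer: 50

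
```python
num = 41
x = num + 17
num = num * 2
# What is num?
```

Trace:
`num = 41` → num = 41
`x = num + 17` → x = 58
`num = num * 2` → num = 82
So num = 82

Answer: 82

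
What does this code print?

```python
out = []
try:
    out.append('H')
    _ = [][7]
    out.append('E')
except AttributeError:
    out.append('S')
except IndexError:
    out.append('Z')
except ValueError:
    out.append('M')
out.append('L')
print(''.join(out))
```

Execution trace: 'H' (try body) → 'Z' (except IndexError) → 'L' (after the try/except). Output: HZL

Answer: HZL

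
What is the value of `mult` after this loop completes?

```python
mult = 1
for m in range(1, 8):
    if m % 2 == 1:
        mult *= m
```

Product of odd numbers 1 to 7
`mult` takes the values: 1 → 3 → 15 → 105

Answer: 105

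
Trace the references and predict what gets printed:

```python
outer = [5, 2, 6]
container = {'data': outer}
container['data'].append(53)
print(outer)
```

Key concept: dict holds reference to list.
Step by step:
`outer = [5, 2, 6]` → outer = [5, 2, 6]
`container = {'data': outer}` → container = {'data': [5, 2, 6]}
`container['data'].append(53)` → outer = [5, 2, 6, 53]; container = {'data': [5, 2, 6, 53]}
`print(outer)` → prints [5, 2, 6, 53]

Answer: [5, 2, 6, 53]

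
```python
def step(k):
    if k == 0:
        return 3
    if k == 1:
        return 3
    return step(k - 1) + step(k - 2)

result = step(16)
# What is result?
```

Build up from base cases: step(0)=3, step(1)=3, step(2)=6, step(3)=9, step(4)=15, step(5)=24, step(6)=39, ..., step(16)=4791

Answer: 4791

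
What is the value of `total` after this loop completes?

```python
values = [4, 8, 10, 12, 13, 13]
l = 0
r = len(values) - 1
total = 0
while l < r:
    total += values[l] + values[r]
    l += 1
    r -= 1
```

Sum of pairs from ends
`total` takes the values: 0 → 17 → 38 → 60

Answer: 60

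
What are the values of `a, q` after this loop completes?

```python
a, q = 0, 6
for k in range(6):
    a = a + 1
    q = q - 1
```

a goes 0→6, q goes 6→0
`a, q` takes the values: (0, 6) → (1, 6) → (1, 5) → (2, 5) → (2, 4) → (3, 4) → (3, 3) → (4, 3) → (4, 2) → (5, 2) → (5, 1) → (6, 1) → (6, 0)

Answer: 6, 0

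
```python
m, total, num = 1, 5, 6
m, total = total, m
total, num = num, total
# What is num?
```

Trace:
`m, total, num = 1, 5, 6` → m = 1; total = 5; num = 6
`m, total = total, m` → m = 5; total = 1
`total, num = num, total` → total = 6; num = 1
So num = 1

Answer: 1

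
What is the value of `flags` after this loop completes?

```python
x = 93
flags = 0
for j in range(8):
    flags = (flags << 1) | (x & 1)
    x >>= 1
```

Reverse lowest 8 bits of 93
`flags` takes the values: 0 → 1 → 2 → 5 → 11 → 23 → 46 → 93 → 186

Answer: 186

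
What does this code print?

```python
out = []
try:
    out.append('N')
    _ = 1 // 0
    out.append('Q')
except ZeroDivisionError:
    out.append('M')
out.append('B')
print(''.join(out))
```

Execution trace: 'N' (try body) → 'M' (except ZeroDivisionError) → 'B' (after the try/except). Output: NMB

Answer: NMB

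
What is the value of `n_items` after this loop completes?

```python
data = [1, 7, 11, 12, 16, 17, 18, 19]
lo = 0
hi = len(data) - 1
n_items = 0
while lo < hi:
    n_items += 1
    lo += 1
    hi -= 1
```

Iterations until pointers meet (list length 8)
`n_items` takes the values: 0 → 1 → 2 → 3 → 4

Answer: 4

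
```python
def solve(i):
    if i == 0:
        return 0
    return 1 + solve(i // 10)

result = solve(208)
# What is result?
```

Count of digits of 208: 3

Answer: 3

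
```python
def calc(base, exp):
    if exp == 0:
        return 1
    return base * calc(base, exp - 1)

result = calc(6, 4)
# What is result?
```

calc(6, 4) = 6 * 6 * 6 * 6 = 1296

Answer: 1296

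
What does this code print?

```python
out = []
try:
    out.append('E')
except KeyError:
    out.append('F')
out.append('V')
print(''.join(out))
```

Execution trace: 'E' (try body, no exception) → 'V' (after the try/except). Output: EV

Answer: EV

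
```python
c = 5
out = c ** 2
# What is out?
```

Trace:
`c = 5` → c = 5
`out = c ** 2` → out = 25
So out = 25

Answer: 25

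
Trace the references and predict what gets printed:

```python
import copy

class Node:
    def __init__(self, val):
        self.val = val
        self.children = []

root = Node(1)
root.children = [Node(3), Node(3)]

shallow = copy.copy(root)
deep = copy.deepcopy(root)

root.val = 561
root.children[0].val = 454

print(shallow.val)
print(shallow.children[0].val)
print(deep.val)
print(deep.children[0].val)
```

Key concept: deep copy with custom objects.
Step by step:
`root = Node(1)` → root = Node(val=1, children=[])
`root.children = [Node(3), Node(3)]` → root = Node(val=1, children=[Node(val=3, children=[]), Node(val=3, children=[])])
`shallow = copy.copy(root)` → shallow = Node(val=1, children=[Node(val=3, children=[]), Node(val=3, children=[])])
`deep = copy.deepcopy(root)` → deep = Node(val=1, children=[Node(val=3, children=[]), Node(val=3, children=[])])
`root.val = 561` → root = Node(val=561, children=[Node(val=3, children=[]), Node(val=3, children=[])])
`root.children[0].val = 454` → root = Node(val=561, children=[Node(val=454, children=[]), Node(val=3, children=[])]); shallow = Node(val=1, children=[Node(val=454, children=[]), Node(val=3, children=[])])
`print(shallow.val)` → prints 1
`print(shallow.children[0].val)` → prints 454
`print(deep.val)` → prints 1
`print(deep.children[0].val)` → prints 3

Answer:
1
454
1
3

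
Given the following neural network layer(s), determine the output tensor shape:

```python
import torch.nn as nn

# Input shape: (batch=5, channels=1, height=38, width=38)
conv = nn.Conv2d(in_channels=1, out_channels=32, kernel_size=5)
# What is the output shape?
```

Input: (5, 1, 38, 38) -> Output: (5, 32, 34, 34)

Answer: (5, 32, 34, 34)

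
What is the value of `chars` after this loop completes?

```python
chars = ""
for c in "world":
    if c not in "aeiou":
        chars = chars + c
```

Remove vowels from 'world'
`chars` takes the values: "" → "w" → "wr" → "wrl" → "wrld"

Answer: "wrld"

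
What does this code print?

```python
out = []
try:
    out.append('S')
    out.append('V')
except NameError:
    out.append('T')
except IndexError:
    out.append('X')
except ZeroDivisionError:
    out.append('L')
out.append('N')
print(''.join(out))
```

Execution trace: 'S' (try body) → 'V' (try body, no exception) → 'N' (after the try/except). Output: SVN

Answer: SVN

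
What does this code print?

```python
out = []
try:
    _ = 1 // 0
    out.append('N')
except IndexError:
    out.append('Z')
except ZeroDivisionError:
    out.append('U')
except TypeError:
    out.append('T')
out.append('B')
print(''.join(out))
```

Execution trace: 'U' (except ZeroDivisionError) → 'B' (after the try/except). Output: UB

Answer: UB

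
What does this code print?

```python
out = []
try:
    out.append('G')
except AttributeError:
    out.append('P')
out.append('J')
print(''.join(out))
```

Execution trace: 'G' (try body, no exception) → 'J' (after the try/except). Output: GJ

Answer: GJ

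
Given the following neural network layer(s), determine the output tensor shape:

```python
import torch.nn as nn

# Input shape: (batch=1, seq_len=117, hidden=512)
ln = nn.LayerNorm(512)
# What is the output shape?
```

Input: (1, 117, 512) -> Output: (1, 117, 512)

Answer: (1, 117, 512)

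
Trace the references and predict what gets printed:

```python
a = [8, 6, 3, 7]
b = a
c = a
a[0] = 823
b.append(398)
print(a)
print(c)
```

Key concept: multiple aliases.
Step by step:
`a = [8, 6, 3, 7]` → a = [8, 6, 3, 7]
`b = a` → b = [8, 6, 3, 7] (same object as a)
`c = a` → c = [8, 6, 3, 7] (same object as a, b)
`a[0] = 823` → a = [823, 6, 3, 7] (same object as b, c); b = [823, 6, 3, 7] (same object as a, c); c = [823, 6, 3, 7] (same object as a, b)
`b.append(398)` → a = [823, 6, 3, 7, 398] (same object as b, c); b = [823, 6, 3, 7, 398] (same object as a, c); c = [823, 6, 3, 7, 398] (same object as a, b)
`print(a)` → prints [823, 6, 3, 7, 398]
`print(c)` → prints [823, 6, 3, 7, 398]

Answer:
[823, 6, 3, 7, 398]
[823, 6, 3, 7, 398]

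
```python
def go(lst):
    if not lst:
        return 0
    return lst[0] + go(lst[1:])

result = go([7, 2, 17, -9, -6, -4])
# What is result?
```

7 + 2 + 17 + (-9) + (-6) + (-4) + 0 = 7

Answer: 7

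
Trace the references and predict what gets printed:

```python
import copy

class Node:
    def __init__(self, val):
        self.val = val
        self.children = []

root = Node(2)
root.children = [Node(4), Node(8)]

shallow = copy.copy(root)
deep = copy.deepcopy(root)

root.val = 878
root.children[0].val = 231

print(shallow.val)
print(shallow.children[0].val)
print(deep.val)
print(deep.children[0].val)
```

Key concept: deep copy with custom objects.
Step by step:
`root = Node(2)` → root = Node(val=2, children=[])
`root.children = [Node(4), Node(8)]` → root = Node(val=2, children=[Node(val=4, children=[]), Node(val=8, children=[])])
`shallow = copy.copy(root)` → shallow = Node(val=2, children=[Node(val=4, children=[]), Node(val=8, children=[])])
`deep = copy.deepcopy(root)` → deep = Node(val=2, children=[Node(val=4, children=[]), Node(val=8, children=[])])
`root.val = 878` → root = Node(val=878, children=[Node(val=4, children=[]), Node(val=8, children=[])])
`root.children[0].val = 231` → root = Node(val=878, children=[Node(val=231, children=[]), Node(val=8, children=[])]); shallow = Node(val=2, children=[Node(val=231, children=[]), Node(val=8, children=[])])
`print(shallow.val)` → prints 2
`print(shallow.children[0].val)` → prints 231
`print(deep.val)` → prints 2
`print(deep.children[0].val)` → prints 4

Answer:
2
231
2
4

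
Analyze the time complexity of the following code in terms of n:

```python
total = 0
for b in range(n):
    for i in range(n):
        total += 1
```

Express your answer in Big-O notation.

Each loop level contributes: n × n. Multiplying the contributions gives O(n^2).

Answer: O(n^2)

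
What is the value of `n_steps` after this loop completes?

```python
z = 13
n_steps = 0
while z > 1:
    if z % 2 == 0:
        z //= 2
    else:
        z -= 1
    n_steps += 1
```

Steps to reduce 13 to 1
`n_steps` takes the values: 0 → 1 → 2 → 3 → 4 → 5

Answer: 5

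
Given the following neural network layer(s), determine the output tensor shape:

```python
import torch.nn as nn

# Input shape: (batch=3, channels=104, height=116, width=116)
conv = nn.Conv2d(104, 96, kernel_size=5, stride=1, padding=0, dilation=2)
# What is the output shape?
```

Input: (3, 104, 116, 116) -> Output: (3, 96, 108, 108)

Answer: (3, 96, 108, 108)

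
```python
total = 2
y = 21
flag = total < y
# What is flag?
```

Trace:
`total = 2` → total = 2
`y = 21` → y = 21
`flag = total < y` → flag = True
So flag = True

Answer: True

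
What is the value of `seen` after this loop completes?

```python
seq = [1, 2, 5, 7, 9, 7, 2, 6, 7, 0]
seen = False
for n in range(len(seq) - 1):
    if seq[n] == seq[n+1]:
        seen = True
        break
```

Check consecutive duplicates in [1, 2, 5, 7, 9, 7, 2, 6, 7, 0]
`seen` takes the values: False

Answer: False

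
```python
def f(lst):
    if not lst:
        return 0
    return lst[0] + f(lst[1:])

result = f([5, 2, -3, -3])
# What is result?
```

5 + 2 + (-3) + (-3) + 0 = 1

Answer: 1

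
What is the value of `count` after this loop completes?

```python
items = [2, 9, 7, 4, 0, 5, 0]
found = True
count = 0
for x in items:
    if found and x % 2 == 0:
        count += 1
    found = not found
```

Count even values at even positions
`count` takes the values: 0 → 1 → 2 → 3

Answer: 3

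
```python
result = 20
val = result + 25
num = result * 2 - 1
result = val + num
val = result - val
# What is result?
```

Trace:
`result = 20` → result = 20
`val = result + 25` → val = 45
`num = result * 2 - 1` → num = 39
`result = val + num` → result = 84
`val = result - val` → val = 39
So result = 84

Answer: 84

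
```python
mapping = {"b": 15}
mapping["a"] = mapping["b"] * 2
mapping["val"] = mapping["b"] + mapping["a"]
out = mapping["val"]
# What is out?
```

Trace:
`mapping = {"b": 15}` → mapping = {'b': 15}
`mapping["a"] = mapping["b"] * 2` → mapping = {'b': 15, 'a': 30}
`mapping["val"] = mapping["b"] + mapping["a"]` → mapping = {'b': 15, 'a': 30, 'val': 45}
`out = mapping["val"]` → out = 45
So out = 45

Answer: 45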